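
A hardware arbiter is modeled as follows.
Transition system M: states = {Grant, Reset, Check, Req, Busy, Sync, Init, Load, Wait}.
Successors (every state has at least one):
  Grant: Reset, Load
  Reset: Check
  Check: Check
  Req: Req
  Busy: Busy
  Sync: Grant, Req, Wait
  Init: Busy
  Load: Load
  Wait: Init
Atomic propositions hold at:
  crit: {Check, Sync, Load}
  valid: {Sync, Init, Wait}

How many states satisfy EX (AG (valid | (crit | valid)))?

4

Sat(crit | valid) = {Check, Sync, Init, Load, Wait}
Sat(valid | (crit | valid)) = {Check, Sync, Init, Load, Wait}
AG (valid | (crit | valid)): greatest fixpoint, start Z0 = {Check, Sync, Init, Load, Wait}, keep only states in Sat with every successor in Z. Z1 = {Check, Load, Wait}; Z2 = {Check, Load}; fixed.
Sat(AG (valid | (crit | valid))) = {Check, Load}
Sat(EX (AG (valid | (crit | valid)))) = {s : some successor in {Check, Load}} = {Grant, Reset, Check, Load}
|Sat(EX (AG (valid | (crit | valid))))| = |{Grant, Reset, Check, Load}| = 4.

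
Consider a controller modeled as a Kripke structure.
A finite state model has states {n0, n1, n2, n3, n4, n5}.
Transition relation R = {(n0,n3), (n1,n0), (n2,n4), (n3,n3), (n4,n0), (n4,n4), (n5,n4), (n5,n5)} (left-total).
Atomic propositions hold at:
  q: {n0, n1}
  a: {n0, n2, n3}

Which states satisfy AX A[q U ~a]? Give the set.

Sat(~a) = {n1, n4, n5}
A[q U ~a]: least fixpoint, start Z0 = Sat(~a) = {n1, n4, n5}, add states in Sat(q) with every successor in Z. Already a fixed point.
Sat(A[q U ~a]) = {n1, n4, n5}
Sat(AX A[q U ~a]) = {s : every successor in {n1, n4, n5}} = {n2, n5}

{n2, n5}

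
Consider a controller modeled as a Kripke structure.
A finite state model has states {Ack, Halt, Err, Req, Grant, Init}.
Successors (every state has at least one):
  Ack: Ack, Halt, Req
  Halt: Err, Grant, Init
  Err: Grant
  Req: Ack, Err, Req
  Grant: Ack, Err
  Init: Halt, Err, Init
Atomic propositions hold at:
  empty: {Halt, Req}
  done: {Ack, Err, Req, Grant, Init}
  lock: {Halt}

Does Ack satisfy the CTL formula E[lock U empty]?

E[lock U empty]: least fixpoint, start Z0 = Sat(empty) = {Halt, Req}, add states in Sat(lock) with some successor in Z. Already a fixed point.
Sat(E[lock U empty]) = {Halt, Req}
Ack ∉ Sat(E[lock U empty]) = {Halt, Req}, so the formula does not hold at Ack.

No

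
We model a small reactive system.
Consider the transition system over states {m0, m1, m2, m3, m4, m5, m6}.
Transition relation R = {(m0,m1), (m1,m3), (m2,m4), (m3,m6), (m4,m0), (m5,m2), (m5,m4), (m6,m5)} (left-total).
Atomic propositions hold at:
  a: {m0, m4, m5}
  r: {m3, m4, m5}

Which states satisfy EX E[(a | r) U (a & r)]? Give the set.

{m2, m5, m6}

Sat(a | r) = {m0, m3, m4, m5}
Sat(a & r) = {m4, m5}
E[(a | r) U (a & r)]: least fixpoint, start Z0 = Sat((a & r)) = {m4, m5}, add states in Sat(a | r) with some successor in Z. Already a fixed point.
Sat(E[(a | r) U (a & r)]) = {m4, m5}
Sat(EX E[(a | r) U (a & r)]) = {s : some successor in {m4, m5}} = {m2, m5, m6}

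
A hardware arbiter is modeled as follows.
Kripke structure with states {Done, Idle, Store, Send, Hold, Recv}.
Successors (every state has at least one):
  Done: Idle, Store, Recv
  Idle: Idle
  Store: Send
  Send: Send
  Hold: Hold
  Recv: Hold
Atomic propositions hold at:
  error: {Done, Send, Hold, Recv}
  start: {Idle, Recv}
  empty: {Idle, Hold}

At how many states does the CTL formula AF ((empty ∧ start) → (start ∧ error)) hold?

Sat(empty ∧ start) = {Idle}
Sat(start ∧ error) = {Recv}
Sat((empty ∧ start) → (start ∧ error)) = {Done, Store, Send, Hold, Recv}
AF ((empty ∧ start) → (start ∧ error)): least fixpoint, start Z0 = {Done, Store, Send, Hold, Recv}, add states with every successor in Z. Already a fixed point.
Sat(AF ((empty ∧ start) → (start ∧ error))) = {Done, Store, Send, Hold, Recv}
|Sat(AF ((empty ∧ start) → (start ∧ error)))| = |{Done, Store, Send, Hold, Recv}| = 5.

5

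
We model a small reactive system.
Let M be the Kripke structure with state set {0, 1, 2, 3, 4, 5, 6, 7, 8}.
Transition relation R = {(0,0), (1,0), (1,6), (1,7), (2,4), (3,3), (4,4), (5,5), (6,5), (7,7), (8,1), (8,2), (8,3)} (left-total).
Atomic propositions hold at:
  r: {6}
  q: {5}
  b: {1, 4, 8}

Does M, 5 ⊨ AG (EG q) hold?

Yes

EG q: greatest fixpoint, start Z0 = {5}, keep only states in Sat with some successor in Z. Already a fixed point.
Sat(EG q) = {5}
AG (EG q): greatest fixpoint, start Z0 = {5}, keep only states in Sat with every successor in Z. Already a fixed point.
Sat(AG (EG q)) = {5}
5 ∈ Sat(AG (EG q)) = {5}, so the formula holds at 5.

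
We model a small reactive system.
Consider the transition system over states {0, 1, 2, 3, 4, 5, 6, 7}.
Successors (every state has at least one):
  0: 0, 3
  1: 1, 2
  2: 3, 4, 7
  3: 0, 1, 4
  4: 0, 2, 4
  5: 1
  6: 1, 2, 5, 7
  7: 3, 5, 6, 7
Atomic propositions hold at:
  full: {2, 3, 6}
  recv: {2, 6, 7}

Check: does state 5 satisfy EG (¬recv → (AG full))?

No

Sat(¬recv) = {0, 1, 3, 4, 5}
AG full: greatest fixpoint, start Z0 = {2, 3, 6}, keep only states in Sat with every successor in Z. Z1 = ∅; fixed.
Sat(AG full) = ∅
Sat(¬recv → (AG full)) = {2, 6, 7}
EG (¬recv → (AG full)): greatest fixpoint, start Z0 = {2, 6, 7}, keep only states in Sat with some successor in Z. Already a fixed point.
Sat(EG (¬recv → (AG full))) = {2, 6, 7}
5 ∉ Sat(EG (¬recv → (AG full))) = {2, 6, 7}, so the formula does not hold at 5.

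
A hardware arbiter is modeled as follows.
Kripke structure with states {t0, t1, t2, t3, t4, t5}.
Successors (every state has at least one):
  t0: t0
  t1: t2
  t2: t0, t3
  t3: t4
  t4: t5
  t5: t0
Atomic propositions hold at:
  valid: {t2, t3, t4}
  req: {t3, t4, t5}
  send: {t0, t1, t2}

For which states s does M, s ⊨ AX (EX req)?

Sat(EX req) = {s : some successor in {t3, t4, t5}} = {t2, t3, t4}
Sat(AX (EX req)) = {s : every successor in {t2, t3, t4}} = {t1, t3}

{t1, t3}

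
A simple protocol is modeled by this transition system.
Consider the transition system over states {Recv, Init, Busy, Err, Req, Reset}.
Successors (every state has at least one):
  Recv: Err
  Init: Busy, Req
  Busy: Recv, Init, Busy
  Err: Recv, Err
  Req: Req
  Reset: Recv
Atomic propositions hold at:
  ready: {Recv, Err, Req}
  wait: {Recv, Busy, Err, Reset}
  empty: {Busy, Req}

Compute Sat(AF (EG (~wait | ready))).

{Recv, Init, Err, Req, Reset}

Sat(~wait) = {Init, Req}
Sat(~wait | ready) = {Recv, Init, Err, Req}
EG (~wait | ready): greatest fixpoint, start Z0 = {Recv, Init, Err, Req}, keep only states in Sat with some successor in Z. Already a fixed point.
Sat(EG (~wait | ready)) = {Recv, Init, Err, Req}
AF (EG (~wait | ready)): least fixpoint, start Z0 = {Recv, Init, Err, Req}, add states with every successor in Z. Z1 = {Recv, Init, Err, Req, Reset}; fixed.
Sat(AF (EG (~wait | ready))) = {Recv, Init, Err, Req, Reset}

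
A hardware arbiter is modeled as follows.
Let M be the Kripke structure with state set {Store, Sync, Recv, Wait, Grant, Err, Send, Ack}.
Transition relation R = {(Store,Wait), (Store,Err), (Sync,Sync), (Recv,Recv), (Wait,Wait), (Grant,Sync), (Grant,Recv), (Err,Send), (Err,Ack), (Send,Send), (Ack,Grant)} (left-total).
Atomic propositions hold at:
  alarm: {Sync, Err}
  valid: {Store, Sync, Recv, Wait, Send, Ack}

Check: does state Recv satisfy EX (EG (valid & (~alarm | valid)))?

Sat(~alarm) = {Store, Recv, Wait, Grant, Send, Ack}
Sat(~alarm | valid) = {Store, Sync, Recv, Wait, Grant, Send, Ack}
Sat(valid & (~alarm | valid)) = {Store, Sync, Recv, Wait, Send, Ack}
EG (valid & (~alarm | valid)): greatest fixpoint, start Z0 = {Store, Sync, Recv, Wait, Send, Ack}, keep only states in Sat with some successor in Z. Z1 = {Store, Sync, Recv, Wait, Send}; fixed.
Sat(EG (valid & (~alarm | valid))) = {Store, Sync, Recv, Wait, Send}
Sat(EX (EG (valid & (~alarm | valid)))) = {s : some successor in {Store, Sync, Recv, Wait, Send}} = {Store, Sync, Recv, Wait, Grant, Err, Send}
Recv ∈ Sat(EX (EG (valid & (~alarm | valid)))) = {Store, Sync, Recv, Wait, Grant, Err, Send}, so the formula holds at Recv.

Yes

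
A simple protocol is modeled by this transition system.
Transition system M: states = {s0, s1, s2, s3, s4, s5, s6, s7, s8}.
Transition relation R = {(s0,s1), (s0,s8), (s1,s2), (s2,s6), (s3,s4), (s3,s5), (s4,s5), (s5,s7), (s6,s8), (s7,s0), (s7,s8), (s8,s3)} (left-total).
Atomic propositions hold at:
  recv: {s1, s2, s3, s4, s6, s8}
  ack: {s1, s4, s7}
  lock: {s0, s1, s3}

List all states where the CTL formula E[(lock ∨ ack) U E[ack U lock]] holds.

{s0, s1, s3, s7}

Sat(lock ∨ ack) = {s0, s1, s3, s4, s7}
E[ack U lock]: least fixpoint, start Z0 = Sat(lock) = {s0, s1, s3}, add states in Sat(ack) with some successor in Z. Z1 = {s0, s1, s3, s7}; fixed.
Sat(E[ack U lock]) = {s0, s1, s3, s7}
E[(lock ∨ ack) U E[ack U lock]]: least fixpoint, start Z0 = Sat(E[ack U lock]) = {s0, s1, s3, s7}, add states in Sat(lock ∨ ack) with some successor in Z. Already a fixed point.
Sat(E[(lock ∨ ack) U E[ack U lock]]) = {s0, s1, s3, s7}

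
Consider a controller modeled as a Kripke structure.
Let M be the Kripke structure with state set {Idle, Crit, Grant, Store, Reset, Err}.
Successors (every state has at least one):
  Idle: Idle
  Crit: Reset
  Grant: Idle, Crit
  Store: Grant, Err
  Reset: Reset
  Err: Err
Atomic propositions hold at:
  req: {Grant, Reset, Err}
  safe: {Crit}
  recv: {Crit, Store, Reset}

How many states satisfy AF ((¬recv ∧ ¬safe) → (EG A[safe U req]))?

Sat(¬recv) = {Idle, Grant, Err}
Sat(¬safe) = {Idle, Grant, Store, Reset, Err}
Sat(¬recv ∧ ¬safe) = {Idle, Grant, Err}
A[safe U req]: least fixpoint, start Z0 = Sat(req) = {Grant, Reset, Err}, add states in Sat(safe) with every successor in Z. Z1 = {Crit, Grant, Reset, Err}; fixed.
Sat(A[safe U req]) = {Crit, Grant, Reset, Err}
EG A[safe U req]: greatest fixpoint, start Z0 = {Crit, Grant, Reset, Err}, keep only states in Sat with some successor in Z. Already a fixed point.
Sat(EG A[safe U req]) = {Crit, Grant, Reset, Err}
Sat((¬recv ∧ ¬safe) → (EG A[safe U req])) = {Crit, Grant, Store, Reset, Err}
AF ((¬recv ∧ ¬safe) → (EG A[safe U req])): least fixpoint, start Z0 = {Crit, Grant, Store, Reset, Err}, add states with every successor in Z. Already a fixed point.
Sat(AF ((¬recv ∧ ¬safe) → (EG A[safe U req]))) = {Crit, Grant, Store, Reset, Err}
|Sat(AF ((¬recv ∧ ¬safe) → (EG A[safe U req])))| = |{Crit, Grant, Store, Reset, Err}| = 5.

5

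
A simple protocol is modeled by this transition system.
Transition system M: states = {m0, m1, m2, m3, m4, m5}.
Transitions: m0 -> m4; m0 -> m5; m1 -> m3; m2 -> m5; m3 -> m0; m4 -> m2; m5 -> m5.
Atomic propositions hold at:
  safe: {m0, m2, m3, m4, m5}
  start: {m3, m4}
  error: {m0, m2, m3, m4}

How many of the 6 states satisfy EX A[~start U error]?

Sat(~start) = {m0, m1, m2, m5}
A[~start U error]: least fixpoint, start Z0 = Sat(error) = {m0, m2, m3, m4}, add states in Sat(~start) with every successor in Z. Z1 = {m0, m1, m2, m3, m4}; fixed.
Sat(A[~start U error]) = {m0, m1, m2, m3, m4}
Sat(EX A[~start U error]) = {s : some successor in {m0, m1, m2, m3, m4}} = {m0, m1, m3, m4}
|Sat(EX A[~start U error])| = |{m0, m1, m3, m4}| = 4.

4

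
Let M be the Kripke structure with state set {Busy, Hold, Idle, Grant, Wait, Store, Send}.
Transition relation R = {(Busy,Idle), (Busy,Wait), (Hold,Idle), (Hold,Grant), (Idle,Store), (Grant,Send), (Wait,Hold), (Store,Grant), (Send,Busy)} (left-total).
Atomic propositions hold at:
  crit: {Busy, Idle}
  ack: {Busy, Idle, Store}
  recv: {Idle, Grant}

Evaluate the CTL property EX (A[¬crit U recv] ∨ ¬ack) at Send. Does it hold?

Sat(¬crit) = {Hold, Grant, Wait, Store, Send}
A[¬crit U recv]: least fixpoint, start Z0 = Sat(recv) = {Idle, Grant}, add states in Sat(¬crit) with every successor in Z. Z1 = {Hold, Idle, Grant, Store}; Z2 = {Hold, Idle, Grant, Wait, Store}; fixed.
Sat(A[¬crit U recv]) = {Hold, Idle, Grant, Wait, Store}
Sat(¬ack) = {Hold, Grant, Wait, Send}
Sat(A[¬crit U recv] ∨ ¬ack) = {Hold, Idle, Grant, Wait, Store, Send}
Sat(EX (A[¬crit U recv] ∨ ¬ack)) = {s : some successor in {Hold, Idle, Grant, Wait, Store, Send}} = {Busy, Hold, Idle, Grant, Wait, Store}
Send ∉ Sat(EX (A[¬crit U recv] ∨ ¬ack)) = {Busy, Hold, Idle, Grant, Wait, Store}, so the formula does not hold at Send.

No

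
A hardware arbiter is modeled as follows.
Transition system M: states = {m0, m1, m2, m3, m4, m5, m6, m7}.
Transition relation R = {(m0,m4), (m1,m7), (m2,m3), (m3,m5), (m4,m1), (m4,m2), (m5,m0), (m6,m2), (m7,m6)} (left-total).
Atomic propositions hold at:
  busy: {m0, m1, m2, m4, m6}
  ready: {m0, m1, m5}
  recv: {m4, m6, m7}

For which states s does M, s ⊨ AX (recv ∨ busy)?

Sat(recv ∨ busy) = {m0, m1, m2, m4, m6, m7}
Sat(AX (recv ∨ busy)) = {s : every successor in {m0, m1, m2, m4, m6, m7}} = {m0, m1, m4, m5, m6, m7}

{m0, m1, m4, m5, m6, m7}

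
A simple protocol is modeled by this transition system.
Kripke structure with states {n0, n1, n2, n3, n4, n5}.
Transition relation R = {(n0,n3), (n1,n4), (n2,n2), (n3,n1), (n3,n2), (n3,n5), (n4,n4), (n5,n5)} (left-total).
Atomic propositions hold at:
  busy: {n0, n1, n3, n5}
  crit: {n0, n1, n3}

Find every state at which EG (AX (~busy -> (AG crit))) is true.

{n5}

Sat(~busy) = {n2, n4}
AG crit: greatest fixpoint, start Z0 = {n0, n1, n3}, keep only states in Sat with every successor in Z. Z1 = {n0}; Z2 = ∅; fixed.
Sat(AG crit) = ∅
Sat(~busy -> (AG crit)) = {n0, n1, n3, n5}
Sat(AX (~busy -> (AG crit))) = {s : every successor in {n0, n1, n3, n5}} = {n0, n5}
EG (AX (~busy -> (AG crit))): greatest fixpoint, start Z0 = {n0, n5}, keep only states in Sat with some successor in Z. Z1 = {n5}; fixed.
Sat(EG (AX (~busy -> (AG crit)))) = {n5}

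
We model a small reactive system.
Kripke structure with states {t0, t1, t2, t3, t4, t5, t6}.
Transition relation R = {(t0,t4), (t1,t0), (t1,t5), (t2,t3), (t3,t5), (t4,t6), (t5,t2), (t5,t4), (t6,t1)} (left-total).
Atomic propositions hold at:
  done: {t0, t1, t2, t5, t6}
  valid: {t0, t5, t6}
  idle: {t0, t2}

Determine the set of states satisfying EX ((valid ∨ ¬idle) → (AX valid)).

Sat(¬idle) = {t1, t3, t4, t5, t6}
Sat(valid ∨ ¬idle) = {t0, t1, t3, t4, t5, t6}
Sat(AX valid) = {s : every successor in {t0, t5, t6}} = {t1, t3, t4}
Sat((valid ∨ ¬idle) → (AX valid)) = {t1, t2, t3, t4}
Sat(EX ((valid ∨ ¬idle) → (AX valid))) = {s : some successor in {t1, t2, t3, t4}} = {t0, t2, t5, t6}

{t0, t2, t5, t6}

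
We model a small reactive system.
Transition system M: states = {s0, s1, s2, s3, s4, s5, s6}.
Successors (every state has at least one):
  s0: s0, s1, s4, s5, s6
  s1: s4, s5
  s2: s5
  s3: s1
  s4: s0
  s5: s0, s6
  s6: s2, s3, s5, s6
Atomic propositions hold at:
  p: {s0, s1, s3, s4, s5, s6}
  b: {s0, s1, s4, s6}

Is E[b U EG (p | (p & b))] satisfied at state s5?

Yes

Sat(p & b) = {s0, s1, s4, s6}
Sat(p | (p & b)) = {s0, s1, s3, s4, s5, s6}
EG (p | (p & b)): greatest fixpoint, start Z0 = {s0, s1, s3, s4, s5, s6}, keep only states in Sat with some successor in Z. Already a fixed point.
Sat(EG (p | (p & b))) = {s0, s1, s3, s4, s5, s6}
E[b U EG (p | (p & b))]: least fixpoint, start Z0 = Sat(EG (p | (p & b))) = {s0, s1, s3, s4, s5, s6}, add states in Sat(b) with some successor in Z. Already a fixed point.
Sat(E[b U EG (p | (p & b))]) = {s0, s1, s3, s4, s5, s6}
s5 ∈ Sat(E[b U EG (p | (p & b))]) = {s0, s1, s3, s4, s5, s6}, so the formula holds at s5.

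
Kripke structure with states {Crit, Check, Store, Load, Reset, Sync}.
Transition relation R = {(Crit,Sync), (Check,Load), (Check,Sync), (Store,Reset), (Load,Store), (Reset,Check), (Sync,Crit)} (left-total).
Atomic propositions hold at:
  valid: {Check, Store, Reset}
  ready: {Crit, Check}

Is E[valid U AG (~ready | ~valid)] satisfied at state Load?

No

Sat(~ready) = {Store, Load, Reset, Sync}
Sat(~valid) = {Crit, Load, Sync}
Sat(~ready | ~valid) = {Crit, Store, Load, Reset, Sync}
AG (~ready | ~valid): greatest fixpoint, start Z0 = {Crit, Store, Load, Reset, Sync}, keep only states in Sat with every successor in Z. Z1 = {Crit, Store, Load, Sync}; Z2 = {Crit, Load, Sync}; Z3 = {Crit, Sync}; fixed.
Sat(AG (~ready | ~valid)) = {Crit, Sync}
E[valid U AG (~ready | ~valid)]: least fixpoint, start Z0 = Sat(AG (~ready | ~valid)) = {Crit, Sync}, add states in Sat(valid) with some successor in Z. Z1 = {Crit, Check, Sync}; Z2 = {Crit, Check, Reset, Sync}; Z3 = {Crit, Check, Store, Reset, Sync}; fixed.
Sat(E[valid U AG (~ready | ~valid)]) = {Crit, Check, Store, Reset, Sync}
Load ∉ Sat(E[valid U AG (~ready | ~valid)]) = {Crit, Check, Store, Reset, Sync}, so the formula does not hold at Load.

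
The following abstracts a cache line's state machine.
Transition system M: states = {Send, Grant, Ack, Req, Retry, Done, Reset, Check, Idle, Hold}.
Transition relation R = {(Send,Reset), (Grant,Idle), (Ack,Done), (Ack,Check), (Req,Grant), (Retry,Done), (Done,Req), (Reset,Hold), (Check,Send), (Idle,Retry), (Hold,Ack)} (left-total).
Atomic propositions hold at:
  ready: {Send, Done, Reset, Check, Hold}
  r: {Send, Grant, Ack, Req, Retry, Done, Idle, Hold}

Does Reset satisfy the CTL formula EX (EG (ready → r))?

Yes

Sat(ready → r) = {Send, Grant, Ack, Req, Retry, Done, Idle, Hold}
EG (ready → r): greatest fixpoint, start Z0 = {Send, Grant, Ack, Req, Retry, Done, Idle, Hold}, keep only states in Sat with some successor in Z. Z1 = {Grant, Ack, Req, Retry, Done, Idle, Hold}; fixed.
Sat(EG (ready → r)) = {Grant, Ack, Req, Retry, Done, Idle, Hold}
Sat(EX (EG (ready → r))) = {s : some successor in {Grant, Ack, Req, Retry, Done, Idle, Hold}} = {Grant, Ack, Req, Retry, Done, Reset, Idle, Hold}
Reset ∈ Sat(EX (EG (ready → r))) = {Grant, Ack, Req, Retry, Done, Reset, Idle, Hold}, so the formula holds at Reset.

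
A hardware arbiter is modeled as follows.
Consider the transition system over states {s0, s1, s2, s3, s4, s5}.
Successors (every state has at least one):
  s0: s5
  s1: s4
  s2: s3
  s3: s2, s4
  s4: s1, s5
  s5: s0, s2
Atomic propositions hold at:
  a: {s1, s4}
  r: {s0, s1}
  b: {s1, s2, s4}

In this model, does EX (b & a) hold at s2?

No

Sat(b & a) = {s1, s4}
Sat(EX (b & a)) = {s : some successor in {s1, s4}} = {s1, s3, s4}
s2 ∉ Sat(EX (b & a)) = {s1, s3, s4}, so the formula does not hold at s2.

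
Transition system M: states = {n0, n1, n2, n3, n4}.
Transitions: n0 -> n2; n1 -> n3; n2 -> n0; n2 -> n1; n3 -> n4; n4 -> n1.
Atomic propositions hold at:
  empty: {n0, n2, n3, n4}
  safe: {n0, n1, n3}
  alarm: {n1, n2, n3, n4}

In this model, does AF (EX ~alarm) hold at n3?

No

Sat(~alarm) = {n0}
Sat(EX ~alarm) = {s : some successor in {n0}} = {n2}
AF (EX ~alarm): least fixpoint, start Z0 = {n2}, add states with every successor in Z. Z1 = {n0, n2}; fixed.
Sat(AF (EX ~alarm)) = {n0, n2}
n3 ∉ Sat(AF (EX ~alarm)) = {n0, n2}, so the formula does not hold at n3.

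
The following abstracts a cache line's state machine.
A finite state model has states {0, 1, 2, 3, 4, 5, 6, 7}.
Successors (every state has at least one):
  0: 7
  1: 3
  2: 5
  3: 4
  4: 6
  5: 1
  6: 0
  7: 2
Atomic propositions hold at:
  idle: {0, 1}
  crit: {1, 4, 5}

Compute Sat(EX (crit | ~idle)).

{0, 1, 2, 3, 4, 5, 7}

Sat(~idle) = {2, 3, 4, 5, 6, 7}
Sat(crit | ~idle) = {1, 2, 3, 4, 5, 6, 7}
Sat(EX (crit | ~idle)) = {s : some successor in {1, 2, 3, 4, 5, 6, 7}} = {0, 1, 2, 3, 4, 5, 7}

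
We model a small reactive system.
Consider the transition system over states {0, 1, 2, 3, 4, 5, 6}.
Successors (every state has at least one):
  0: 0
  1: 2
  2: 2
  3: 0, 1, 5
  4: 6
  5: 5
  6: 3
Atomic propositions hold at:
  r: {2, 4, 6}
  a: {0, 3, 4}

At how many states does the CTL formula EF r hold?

EF r: least fixpoint, start Z0 = {2, 4, 6}, add states with some successor in Z. Z1 = {1, 2, 4, 6}; Z2 = {1, 2, 3, 4, 6}; fixed.
Sat(EF r) = {1, 2, 3, 4, 6}
|Sat(EF r)| = |{1, 2, 3, 4, 6}| = 5.

5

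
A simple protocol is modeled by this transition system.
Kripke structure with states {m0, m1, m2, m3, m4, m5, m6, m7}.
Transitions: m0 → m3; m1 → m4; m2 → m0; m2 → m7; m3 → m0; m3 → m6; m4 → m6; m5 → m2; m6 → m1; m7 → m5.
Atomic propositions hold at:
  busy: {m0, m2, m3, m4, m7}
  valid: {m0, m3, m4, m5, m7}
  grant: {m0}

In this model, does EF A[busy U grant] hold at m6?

No

A[busy U grant]: least fixpoint, start Z0 = Sat(grant) = {m0}, add states in Sat(busy) with every successor in Z. Already a fixed point.
Sat(A[busy U grant]) = {m0}
EF A[busy U grant]: least fixpoint, start Z0 = {m0}, add states with some successor in Z. Z1 = {m0, m2, m3}; Z2 = {m0, m2, m3, m5}; Z3 = {m0, m2, m3, m5, m7}; fixed.
Sat(EF A[busy U grant]) = {m0, m2, m3, m5, m7}
m6 ∉ Sat(EF A[busy U grant]) = {m0, m2, m3, m5, m7}, so the formula does not hold at m6.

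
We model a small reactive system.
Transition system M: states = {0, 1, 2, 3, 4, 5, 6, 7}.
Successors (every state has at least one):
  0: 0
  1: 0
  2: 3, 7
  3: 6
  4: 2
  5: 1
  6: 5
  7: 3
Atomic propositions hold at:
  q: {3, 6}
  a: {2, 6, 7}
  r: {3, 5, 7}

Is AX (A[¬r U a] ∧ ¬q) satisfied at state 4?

Sat(¬r) = {0, 1, 2, 4, 6}
A[¬r U a]: least fixpoint, start Z0 = Sat(a) = {2, 6, 7}, add states in Sat(¬r) with every successor in Z. Z1 = {2, 4, 6, 7}; fixed.
Sat(A[¬r U a]) = {2, 4, 6, 7}
Sat(¬q) = {0, 1, 2, 4, 5, 7}
Sat(A[¬r U a] ∧ ¬q) = {2, 4, 7}
Sat(AX (A[¬r U a] ∧ ¬q)) = {s : every successor in {2, 4, 7}} = {4}
4 ∈ Sat(AX (A[¬r U a] ∧ ¬q)) = {4}, so the formula holds at 4.

Yes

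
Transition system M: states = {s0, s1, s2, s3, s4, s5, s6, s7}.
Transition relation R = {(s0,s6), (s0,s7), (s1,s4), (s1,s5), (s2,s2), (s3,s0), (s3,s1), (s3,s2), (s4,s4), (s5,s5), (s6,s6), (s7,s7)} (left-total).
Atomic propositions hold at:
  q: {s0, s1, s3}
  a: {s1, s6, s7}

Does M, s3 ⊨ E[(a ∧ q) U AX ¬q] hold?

Sat(a ∧ q) = {s1}
Sat(¬q) = {s2, s4, s5, s6, s7}
Sat(AX ¬q) = {s : every successor in {s2, s4, s5, s6, s7}} = {s0, s1, s2, s4, s5, s6, s7}
E[(a ∧ q) U AX ¬q]: least fixpoint, start Z0 = Sat(AX ¬q) = {s0, s1, s2, s4, s5, s6, s7}, add states in Sat(a ∧ q) with some successor in Z. Already a fixed point.
Sat(E[(a ∧ q) U AX ¬q]) = {s0, s1, s2, s4, s5, s6, s7}
s3 ∉ Sat(E[(a ∧ q) U AX ¬q]) = {s0, s1, s2, s4, s5, s6, s7}, so the formula does not hold at s3.

No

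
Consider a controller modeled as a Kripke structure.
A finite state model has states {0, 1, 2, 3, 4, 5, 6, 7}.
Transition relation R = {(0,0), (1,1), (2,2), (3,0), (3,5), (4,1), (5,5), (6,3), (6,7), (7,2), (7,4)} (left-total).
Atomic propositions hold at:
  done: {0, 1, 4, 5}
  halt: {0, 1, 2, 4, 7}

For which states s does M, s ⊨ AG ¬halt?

Sat(¬halt) = {3, 5, 6}
AG ¬halt: greatest fixpoint, start Z0 = {3, 5, 6}, keep only states in Sat with every successor in Z. Z1 = {5}; fixed.
Sat(AG ¬halt) = {5}

{5}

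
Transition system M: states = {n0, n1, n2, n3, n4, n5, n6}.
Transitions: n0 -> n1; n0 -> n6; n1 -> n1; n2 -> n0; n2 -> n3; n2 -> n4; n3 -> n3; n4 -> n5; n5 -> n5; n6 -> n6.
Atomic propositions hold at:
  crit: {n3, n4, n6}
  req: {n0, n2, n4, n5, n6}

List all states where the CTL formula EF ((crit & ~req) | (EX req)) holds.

{n0, n2, n3, n4, n5, n6}

Sat(~req) = {n1, n3}
Sat(crit & ~req) = {n3}
Sat(EX req) = {s : some successor in {n0, n2, n4, n5, n6}} = {n0, n2, n4, n5, n6}
Sat((crit & ~req) | (EX req)) = {n0, n2, n3, n4, n5, n6}
EF ((crit & ~req) | (EX req)): least fixpoint, start Z0 = {n0, n2, n3, n4, n5, n6}, add states with some successor in Z. Already a fixed point.
Sat(EF ((crit & ~req) | (EX req))) = {n0, n2, n3, n4, n5, n6}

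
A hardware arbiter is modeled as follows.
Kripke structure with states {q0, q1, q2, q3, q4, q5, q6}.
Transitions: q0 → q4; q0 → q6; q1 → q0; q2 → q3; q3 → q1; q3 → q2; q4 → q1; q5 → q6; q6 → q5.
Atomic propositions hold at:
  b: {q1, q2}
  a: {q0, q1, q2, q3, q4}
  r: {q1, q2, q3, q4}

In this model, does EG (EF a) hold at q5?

EF a: least fixpoint, start Z0 = {q0, q1, q2, q3, q4}, add states with some successor in Z. Already a fixed point.
Sat(EF a) = {q0, q1, q2, q3, q4}
EG (EF a): greatest fixpoint, start Z0 = {q0, q1, q2, q3, q4}, keep only states in Sat with some successor in Z. Already a fixed point.
Sat(EG (EF a)) = {q0, q1, q2, q3, q4}
q5 ∉ Sat(EG (EF a)) = {q0, q1, q2, q3, q4}, so the formula does not hold at q5.

No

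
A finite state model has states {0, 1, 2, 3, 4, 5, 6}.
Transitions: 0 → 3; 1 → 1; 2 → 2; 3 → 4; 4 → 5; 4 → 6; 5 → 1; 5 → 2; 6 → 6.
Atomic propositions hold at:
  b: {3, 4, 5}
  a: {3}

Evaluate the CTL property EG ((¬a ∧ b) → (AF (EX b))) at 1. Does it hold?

Yes

Sat(¬a) = {0, 1, 2, 4, 5, 6}
Sat(¬a ∧ b) = {4, 5}
Sat(EX b) = {s : some successor in {3, 4, 5}} = {0, 3, 4}
AF (EX b): least fixpoint, start Z0 = {0, 3, 4}, add states with every successor in Z. Already a fixed point.
Sat(AF (EX b)) = {0, 3, 4}
Sat((¬a ∧ b) → (AF (EX b))) = {0, 1, 2, 3, 4, 6}
EG ((¬a ∧ b) → (AF (EX b))): greatest fixpoint, start Z0 = {0, 1, 2, 3, 4, 6}, keep only states in Sat with some successor in Z. Already a fixed point.
Sat(EG ((¬a ∧ b) → (AF (EX b)))) = {0, 1, 2, 3, 4, 6}
1 ∈ Sat(EG ((¬a ∧ b) → (AF (EX b)))) = {0, 1, 2, 3, 4, 6}, so the formula holds at 1.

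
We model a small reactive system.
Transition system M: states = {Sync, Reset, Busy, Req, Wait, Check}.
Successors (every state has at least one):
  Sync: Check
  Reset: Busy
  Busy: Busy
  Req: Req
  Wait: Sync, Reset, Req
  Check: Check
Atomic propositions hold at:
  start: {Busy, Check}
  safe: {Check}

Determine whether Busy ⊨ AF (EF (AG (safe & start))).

No

Sat(safe & start) = {Check}
AG (safe & start): greatest fixpoint, start Z0 = {Check}, keep only states in Sat with every successor in Z. Already a fixed point.
Sat(AG (safe & start)) = {Check}
EF (AG (safe & start)): least fixpoint, start Z0 = {Check}, add states with some successor in Z. Z1 = {Sync, Check}; Z2 = {Sync, Wait, Check}; fixed.
Sat(EF (AG (safe & start))) = {Sync, Wait, Check}
AF (EF (AG (safe & start))): least fixpoint, start Z0 = {Sync, Wait, Check}, add states with every successor in Z. Already a fixed point.
Sat(AF (EF (AG (safe & start)))) = {Sync, Wait, Check}
Busy ∉ Sat(AF (EF (AG (safe & start)))) = {Sync, Wait, Check}, so the formula does not hold at Busy.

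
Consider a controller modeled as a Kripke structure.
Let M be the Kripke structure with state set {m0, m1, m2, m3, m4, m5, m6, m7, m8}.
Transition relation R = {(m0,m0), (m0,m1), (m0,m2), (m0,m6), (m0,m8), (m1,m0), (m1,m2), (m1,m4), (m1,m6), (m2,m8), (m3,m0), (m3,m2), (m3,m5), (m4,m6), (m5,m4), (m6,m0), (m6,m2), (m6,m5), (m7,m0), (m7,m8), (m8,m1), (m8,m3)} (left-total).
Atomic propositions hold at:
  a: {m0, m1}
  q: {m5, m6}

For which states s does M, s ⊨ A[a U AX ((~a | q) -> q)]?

{m4}

Sat(~a) = {m2, m3, m4, m5, m6, m7, m8}
Sat(~a | q) = {m2, m3, m4, m5, m6, m7, m8}
Sat((~a | q) -> q) = {m0, m1, m5, m6}
Sat(AX ((~a | q) -> q)) = {s : every successor in {m0, m1, m5, m6}} = {m4}
A[a U AX ((~a | q) -> q)]: least fixpoint, start Z0 = Sat(AX ((~a | q) -> q)) = {m4}, add states in Sat(a) with every successor in Z. Already a fixed point.
Sat(A[a U AX ((~a | q) -> q)]) = {m4}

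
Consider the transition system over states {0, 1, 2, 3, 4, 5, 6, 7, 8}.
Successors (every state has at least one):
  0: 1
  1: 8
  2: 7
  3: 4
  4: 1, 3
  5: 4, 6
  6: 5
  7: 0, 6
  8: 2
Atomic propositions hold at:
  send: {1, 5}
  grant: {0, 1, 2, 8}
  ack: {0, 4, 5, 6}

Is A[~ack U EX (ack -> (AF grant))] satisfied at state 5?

Sat(~ack) = {1, 2, 3, 7, 8}
AF grant: least fixpoint, start Z0 = {0, 1, 2, 8}, add states with every successor in Z. Already a fixed point.
Sat(AF grant) = {0, 1, 2, 8}
Sat(ack -> (AF grant)) = {0, 1, 2, 3, 7, 8}
Sat(EX (ack -> (AF grant))) = {s : some successor in {0, 1, 2, 3, 7, 8}} = {0, 1, 2, 4, 7, 8}
A[~ack U EX (ack -> (AF grant))]: least fixpoint, start Z0 = Sat(EX (ack -> (AF grant))) = {0, 1, 2, 4, 7, 8}, add states in Sat(~ack) with every successor in Z. Z1 = {0, 1, 2, 3, 4, 7, 8}; fixed.
Sat(A[~ack U EX (ack -> (AF grant))]) = {0, 1, 2, 3, 4, 7, 8}
5 ∉ Sat(A[~ack U EX (ack -> (AF grant))]) = {0, 1, 2, 3, 4, 7, 8}, so the formula does not hold at 5.

No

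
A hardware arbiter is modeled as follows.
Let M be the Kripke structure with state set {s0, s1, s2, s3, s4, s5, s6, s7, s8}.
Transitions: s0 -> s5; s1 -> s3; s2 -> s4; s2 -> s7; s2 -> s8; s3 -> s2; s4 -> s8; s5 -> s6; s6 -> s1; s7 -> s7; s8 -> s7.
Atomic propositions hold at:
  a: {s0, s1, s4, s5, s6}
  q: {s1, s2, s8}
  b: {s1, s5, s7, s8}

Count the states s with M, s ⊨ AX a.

Sat(AX a) = {s : every successor in {s0, s1, s4, s5, s6}} = {s0, s5, s6}
|Sat(AX a)| = |{s0, s5, s6}| = 3.

3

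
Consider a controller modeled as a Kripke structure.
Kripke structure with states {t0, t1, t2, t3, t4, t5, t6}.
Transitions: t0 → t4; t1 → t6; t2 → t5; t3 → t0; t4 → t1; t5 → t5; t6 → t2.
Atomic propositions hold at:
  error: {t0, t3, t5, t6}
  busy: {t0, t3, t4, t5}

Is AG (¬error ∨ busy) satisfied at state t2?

Sat(¬error) = {t1, t2, t4}
Sat(¬error ∨ busy) = {t0, t1, t2, t3, t4, t5}
AG (¬error ∨ busy): greatest fixpoint, start Z0 = {t0, t1, t2, t3, t4, t5}, keep only states in Sat with every successor in Z. Z1 = {t0, t2, t3, t4, t5}; Z2 = {t0, t2, t3, t5}; Z3 = {t2, t3, t5}; Z4 = {t2, t5}; fixed.
Sat(AG (¬error ∨ busy)) = {t2, t5}
t2 ∈ Sat(AG (¬error ∨ busy)) = {t2, t5}, so the formula holds at t2.

Yes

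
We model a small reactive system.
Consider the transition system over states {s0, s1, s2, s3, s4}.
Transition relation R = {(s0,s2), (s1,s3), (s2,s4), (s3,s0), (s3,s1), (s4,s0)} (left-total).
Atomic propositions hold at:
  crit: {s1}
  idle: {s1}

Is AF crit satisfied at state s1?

Yes

AF crit: least fixpoint, start Z0 = {s1}, add states with every successor in Z. Already a fixed point.
Sat(AF crit) = {s1}
s1 ∈ Sat(AF crit) = {s1}, so the formula holds at s1.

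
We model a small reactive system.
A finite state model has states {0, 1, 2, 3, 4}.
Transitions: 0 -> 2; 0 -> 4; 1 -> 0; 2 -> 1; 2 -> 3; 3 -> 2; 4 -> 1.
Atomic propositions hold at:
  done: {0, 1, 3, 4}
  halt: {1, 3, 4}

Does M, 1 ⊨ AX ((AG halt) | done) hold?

AG halt: greatest fixpoint, start Z0 = {1, 3, 4}, keep only states in Sat with every successor in Z. Z1 = {4}; Z2 = ∅; fixed.
Sat(AG halt) = ∅
Sat((AG halt) | done) = {0, 1, 3, 4}
Sat(AX ((AG halt) | done)) = {s : every successor in {0, 1, 3, 4}} = {1, 2, 4}
1 ∈ Sat(AX ((AG halt) | done)) = {1, 2, 4}, so the formula holds at 1.

Yes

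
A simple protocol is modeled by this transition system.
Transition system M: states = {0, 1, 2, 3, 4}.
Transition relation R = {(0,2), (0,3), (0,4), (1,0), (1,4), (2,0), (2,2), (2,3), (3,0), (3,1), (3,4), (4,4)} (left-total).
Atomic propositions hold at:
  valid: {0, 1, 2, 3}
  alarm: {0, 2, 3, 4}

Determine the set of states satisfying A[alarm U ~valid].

{4}

Sat(~valid) = {4}
A[alarm U ~valid]: least fixpoint, start Z0 = Sat(~valid) = {4}, add states in Sat(alarm) with every successor in Z. Already a fixed point.
Sat(A[alarm U ~valid]) = {4}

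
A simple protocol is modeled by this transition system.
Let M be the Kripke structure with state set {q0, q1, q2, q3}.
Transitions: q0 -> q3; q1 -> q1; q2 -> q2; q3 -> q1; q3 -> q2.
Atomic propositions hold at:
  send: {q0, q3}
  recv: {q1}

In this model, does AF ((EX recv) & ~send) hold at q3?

No

Sat(EX recv) = {s : some successor in {q1}} = {q1, q3}
Sat(~send) = {q1, q2}
Sat((EX recv) & ~send) = {q1}
AF ((EX recv) & ~send): least fixpoint, start Z0 = {q1}, add states with every successor in Z. Already a fixed point.
Sat(AF ((EX recv) & ~send)) = {q1}
q3 ∉ Sat(AF ((EX recv) & ~send)) = {q1}, so the formula does not hold at q3.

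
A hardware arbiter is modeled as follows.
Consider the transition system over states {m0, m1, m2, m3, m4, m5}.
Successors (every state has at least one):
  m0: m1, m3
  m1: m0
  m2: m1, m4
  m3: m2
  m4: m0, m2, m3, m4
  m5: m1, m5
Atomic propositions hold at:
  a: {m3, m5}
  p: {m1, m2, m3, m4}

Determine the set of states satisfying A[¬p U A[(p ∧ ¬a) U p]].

Sat(¬p) = {m0, m5}
Sat(¬a) = {m0, m1, m2, m4}
Sat(p ∧ ¬a) = {m1, m2, m4}
A[(p ∧ ¬a) U p]: least fixpoint, start Z0 = Sat(p) = {m1, m2, m3, m4}, add states in Sat(p ∧ ¬a) with every successor in Z. Already a fixed point.
Sat(A[(p ∧ ¬a) U p]) = {m1, m2, m3, m4}
A[¬p U A[(p ∧ ¬a) U p]]: least fixpoint, start Z0 = Sat(A[(p ∧ ¬a) U p]) = {m1, m2, m3, m4}, add states in Sat(¬p) with every successor in Z. Z1 = {m0, m1, m2, m3, m4}; fixed.
Sat(A[¬p U A[(p ∧ ¬a) U p]]) = {m0, m1, m2, m3, m4}

{m0, m1, m2, m3, m4}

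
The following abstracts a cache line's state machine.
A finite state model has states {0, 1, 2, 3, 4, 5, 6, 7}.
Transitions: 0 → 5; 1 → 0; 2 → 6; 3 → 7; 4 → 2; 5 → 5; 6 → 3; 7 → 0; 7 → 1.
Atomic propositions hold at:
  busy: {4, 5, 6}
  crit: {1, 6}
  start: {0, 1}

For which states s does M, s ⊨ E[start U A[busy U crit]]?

A[busy U crit]: least fixpoint, start Z0 = Sat(crit) = {1, 6}, add states in Sat(busy) with every successor in Z. Already a fixed point.
Sat(A[busy U crit]) = {1, 6}
E[start U A[busy U crit]]: least fixpoint, start Z0 = Sat(A[busy U crit]) = {1, 6}, add states in Sat(start) with some successor in Z. Already a fixed point.
Sat(E[start U A[busy U crit]]) = {1, 6}

{1, 6}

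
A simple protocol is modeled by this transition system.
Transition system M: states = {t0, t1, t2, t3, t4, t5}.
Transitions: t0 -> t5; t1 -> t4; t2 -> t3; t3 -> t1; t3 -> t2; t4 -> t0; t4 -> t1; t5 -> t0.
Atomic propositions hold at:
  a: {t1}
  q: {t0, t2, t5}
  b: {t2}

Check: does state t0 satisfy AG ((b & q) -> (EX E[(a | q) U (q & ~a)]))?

Sat(b & q) = {t2}
Sat(a | q) = {t0, t1, t2, t5}
Sat(~a) = {t0, t2, t3, t4, t5}
Sat(q & ~a) = {t0, t2, t5}
E[(a | q) U (q & ~a)]: least fixpoint, start Z0 = Sat((q & ~a)) = {t0, t2, t5}, add states in Sat(a | q) with some successor in Z. Already a fixed point.
Sat(E[(a | q) U (q & ~a)]) = {t0, t2, t5}
Sat(EX E[(a | q) U (q & ~a)]) = {s : some successor in {t0, t2, t5}} = {t0, t3, t4, t5}
Sat((b & q) -> (EX E[(a | q) U (q & ~a)])) = {t0, t1, t3, t4, t5}
AG ((b & q) -> (EX E[(a | q) U (q & ~a)])): greatest fixpoint, start Z0 = {t0, t1, t3, t4, t5}, keep only states in Sat with every successor in Z. Z1 = {t0, t1, t4, t5}; fixed.
Sat(AG ((b & q) -> (EX E[(a | q) U (q & ~a)]))) = {t0, t1, t4, t5}
t0 ∈ Sat(AG ((b & q) -> (EX E[(a | q) U (q & ~a)]))) = {t0, t1, t4, t5}, so the formula holds at t0.

Yes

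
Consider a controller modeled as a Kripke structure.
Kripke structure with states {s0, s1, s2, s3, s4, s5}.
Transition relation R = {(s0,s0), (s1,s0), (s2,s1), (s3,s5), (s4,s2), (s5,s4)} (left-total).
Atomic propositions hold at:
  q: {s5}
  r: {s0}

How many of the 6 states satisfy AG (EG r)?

1

EG r: greatest fixpoint, start Z0 = {s0}, keep only states in Sat with some successor in Z. Already a fixed point.
Sat(EG r) = {s0}
AG (EG r): greatest fixpoint, start Z0 = {s0}, keep only states in Sat with every successor in Z. Already a fixed point.
Sat(AG (EG r)) = {s0}
|Sat(AG (EG r))| = |{s0}| = 1.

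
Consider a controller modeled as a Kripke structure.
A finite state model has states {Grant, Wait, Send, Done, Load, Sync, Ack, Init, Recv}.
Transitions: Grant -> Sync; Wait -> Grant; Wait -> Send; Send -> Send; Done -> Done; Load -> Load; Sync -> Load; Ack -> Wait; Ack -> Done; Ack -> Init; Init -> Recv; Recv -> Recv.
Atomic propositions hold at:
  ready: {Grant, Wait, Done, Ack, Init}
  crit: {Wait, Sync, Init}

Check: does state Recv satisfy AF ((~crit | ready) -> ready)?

Sat(~crit) = {Grant, Send, Done, Load, Ack, Recv}
Sat(~crit | ready) = {Grant, Wait, Send, Done, Load, Ack, Init, Recv}
Sat((~crit | ready) -> ready) = {Grant, Wait, Done, Sync, Ack, Init}
AF ((~crit | ready) -> ready): least fixpoint, start Z0 = {Grant, Wait, Done, Sync, Ack, Init}, add states with every successor in Z. Already a fixed point.
Sat(AF ((~crit | ready) -> ready)) = {Grant, Wait, Done, Sync, Ack, Init}
Recv ∉ Sat(AF ((~crit | ready) -> ready)) = {Grant, Wait, Done, Sync, Ack, Init}, so the formula does not hold at Recv.

No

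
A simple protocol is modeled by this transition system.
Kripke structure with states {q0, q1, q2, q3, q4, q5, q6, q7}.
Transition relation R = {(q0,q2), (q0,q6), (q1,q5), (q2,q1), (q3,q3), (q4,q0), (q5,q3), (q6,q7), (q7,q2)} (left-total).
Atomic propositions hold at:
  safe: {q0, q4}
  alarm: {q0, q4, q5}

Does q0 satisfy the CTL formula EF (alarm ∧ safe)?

Sat(alarm ∧ safe) = {q0, q4}
EF (alarm ∧ safe): least fixpoint, start Z0 = {q0, q4}, add states with some successor in Z. Already a fixed point.
Sat(EF (alarm ∧ safe)) = {q0, q4}
q0 ∈ Sat(EF (alarm ∧ safe)) = {q0, q4}, so the formula holds at q0.

Yes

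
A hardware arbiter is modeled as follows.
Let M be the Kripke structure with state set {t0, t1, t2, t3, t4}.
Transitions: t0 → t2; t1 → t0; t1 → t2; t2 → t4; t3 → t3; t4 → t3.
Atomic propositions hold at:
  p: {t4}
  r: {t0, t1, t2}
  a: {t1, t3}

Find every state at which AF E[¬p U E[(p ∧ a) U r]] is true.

{t0, t1, t2}

Sat(¬p) = {t0, t1, t2, t3}
Sat(p ∧ a) = ∅
E[(p ∧ a) U r]: least fixpoint, start Z0 = Sat(r) = {t0, t1, t2}, add states in Sat(p ∧ a) with some successor in Z. Already a fixed point.
Sat(E[(p ∧ a) U r]) = {t0, t1, t2}
E[¬p U E[(p ∧ a) U r]]: least fixpoint, start Z0 = Sat(E[(p ∧ a) U r]) = {t0, t1, t2}, add states in Sat(¬p) with some successor in Z. Already a fixed point.
Sat(E[¬p U E[(p ∧ a) U r]]) = {t0, t1, t2}
AF E[¬p U E[(p ∧ a) U r]]: least fixpoint, start Z0 = {t0, t1, t2}, add states with every successor in Z. Already a fixed point.
Sat(AF E[¬p U E[(p ∧ a) U r]]) = {t0, t1, t2}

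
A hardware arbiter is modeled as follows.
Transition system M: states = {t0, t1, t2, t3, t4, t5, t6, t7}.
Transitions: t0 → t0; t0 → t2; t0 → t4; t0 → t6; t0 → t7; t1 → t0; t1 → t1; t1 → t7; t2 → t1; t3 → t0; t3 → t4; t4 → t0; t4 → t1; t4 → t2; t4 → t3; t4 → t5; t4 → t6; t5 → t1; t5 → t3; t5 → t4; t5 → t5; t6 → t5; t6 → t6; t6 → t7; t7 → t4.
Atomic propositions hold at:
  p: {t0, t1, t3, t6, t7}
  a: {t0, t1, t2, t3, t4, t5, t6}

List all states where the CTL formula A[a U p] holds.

{t0, t1, t2, t3, t6, t7}

A[a U p]: least fixpoint, start Z0 = Sat(p) = {t0, t1, t3, t6, t7}, add states in Sat(a) with every successor in Z. Z1 = {t0, t1, t2, t3, t6, t7}; fixed.
Sat(A[a U p]) = {t0, t1, t2, t3, t6, t7}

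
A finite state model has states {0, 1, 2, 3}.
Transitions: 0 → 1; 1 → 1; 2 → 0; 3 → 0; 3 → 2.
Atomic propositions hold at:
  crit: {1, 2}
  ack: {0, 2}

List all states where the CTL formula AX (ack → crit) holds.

Sat(ack → crit) = {1, 2, 3}
Sat(AX (ack → crit)) = {s : every successor in {1, 2, 3}} = {0, 1}

{0, 1}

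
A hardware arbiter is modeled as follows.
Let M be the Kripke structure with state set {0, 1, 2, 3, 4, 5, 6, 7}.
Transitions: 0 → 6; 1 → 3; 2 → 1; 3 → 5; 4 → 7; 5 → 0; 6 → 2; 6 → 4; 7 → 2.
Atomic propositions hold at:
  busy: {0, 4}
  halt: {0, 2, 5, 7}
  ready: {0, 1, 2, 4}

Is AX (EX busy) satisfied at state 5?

No

Sat(EX busy) = {s : some successor in {0, 4}} = {5, 6}
Sat(AX (EX busy)) = {s : every successor in {5, 6}} = {0, 3}
5 ∉ Sat(AX (EX busy)) = {0, 3}, so the formula does not hold at 5.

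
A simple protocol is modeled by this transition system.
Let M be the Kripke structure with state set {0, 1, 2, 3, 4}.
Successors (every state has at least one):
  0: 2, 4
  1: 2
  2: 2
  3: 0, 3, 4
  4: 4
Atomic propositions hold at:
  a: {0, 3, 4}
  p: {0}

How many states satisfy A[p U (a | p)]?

3

Sat(a | p) = {0, 3, 4}
A[p U (a | p)]: least fixpoint, start Z0 = Sat((a | p)) = {0, 3, 4}, add states in Sat(p) with every successor in Z. Already a fixed point.
Sat(A[p U (a | p)]) = {0, 3, 4}
|Sat(A[p U (a | p)])| = |{0, 3, 4}| = 3.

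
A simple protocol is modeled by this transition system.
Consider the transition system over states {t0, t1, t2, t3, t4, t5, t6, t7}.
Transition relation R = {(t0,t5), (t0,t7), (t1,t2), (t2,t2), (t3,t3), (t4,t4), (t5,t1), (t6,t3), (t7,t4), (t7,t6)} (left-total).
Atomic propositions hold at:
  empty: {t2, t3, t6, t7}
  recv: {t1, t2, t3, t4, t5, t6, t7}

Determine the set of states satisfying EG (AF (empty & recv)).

Sat(empty & recv) = {t2, t3, t6, t7}
AF (empty & recv): least fixpoint, start Z0 = {t2, t3, t6, t7}, add states with every successor in Z. Z1 = {t1, t2, t3, t6, t7}; Z2 = {t1, t2, t3, t5, t6, t7}; Z3 = {t0, t1, t2, t3, t5, t6, t7}; fixed.
Sat(AF (empty & recv)) = {t0, t1, t2, t3, t5, t6, t7}
EG (AF (empty & recv)): greatest fixpoint, start Z0 = {t0, t1, t2, t3, t5, t6, t7}, keep only states in Sat with some successor in Z. Already a fixed point.
Sat(EG (AF (empty & recv))) = {t0, t1, t2, t3, t5, t6, t7}

{t0, t1, t2, t3, t5, t6, t7}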